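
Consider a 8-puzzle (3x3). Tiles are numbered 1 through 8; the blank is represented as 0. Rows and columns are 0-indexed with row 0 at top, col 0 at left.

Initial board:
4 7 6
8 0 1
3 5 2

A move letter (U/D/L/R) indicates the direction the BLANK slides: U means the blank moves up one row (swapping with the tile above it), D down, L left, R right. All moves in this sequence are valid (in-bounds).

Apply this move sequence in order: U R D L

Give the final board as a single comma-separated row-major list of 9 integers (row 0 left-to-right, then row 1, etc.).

After move 1 (U):
4 0 6
8 7 1
3 5 2

After move 2 (R):
4 6 0
8 7 1
3 5 2

After move 3 (D):
4 6 1
8 7 0
3 5 2

After move 4 (L):
4 6 1
8 0 7
3 5 2

Answer: 4, 6, 1, 8, 0, 7, 3, 5, 2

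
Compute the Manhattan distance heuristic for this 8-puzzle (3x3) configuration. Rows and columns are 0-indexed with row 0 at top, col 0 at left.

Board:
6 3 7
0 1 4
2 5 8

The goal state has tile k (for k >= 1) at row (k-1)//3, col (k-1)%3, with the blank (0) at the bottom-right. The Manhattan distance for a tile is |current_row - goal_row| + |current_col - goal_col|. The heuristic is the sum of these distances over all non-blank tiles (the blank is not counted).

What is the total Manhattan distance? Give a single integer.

Tile 6: at (0,0), goal (1,2), distance |0-1|+|0-2| = 3
Tile 3: at (0,1), goal (0,2), distance |0-0|+|1-2| = 1
Tile 7: at (0,2), goal (2,0), distance |0-2|+|2-0| = 4
Tile 1: at (1,1), goal (0,0), distance |1-0|+|1-0| = 2
Tile 4: at (1,2), goal (1,0), distance |1-1|+|2-0| = 2
Tile 2: at (2,0), goal (0,1), distance |2-0|+|0-1| = 3
Tile 5: at (2,1), goal (1,1), distance |2-1|+|1-1| = 1
Tile 8: at (2,2), goal (2,1), distance |2-2|+|2-1| = 1
Sum: 3 + 1 + 4 + 2 + 2 + 3 + 1 + 1 = 17

Answer: 17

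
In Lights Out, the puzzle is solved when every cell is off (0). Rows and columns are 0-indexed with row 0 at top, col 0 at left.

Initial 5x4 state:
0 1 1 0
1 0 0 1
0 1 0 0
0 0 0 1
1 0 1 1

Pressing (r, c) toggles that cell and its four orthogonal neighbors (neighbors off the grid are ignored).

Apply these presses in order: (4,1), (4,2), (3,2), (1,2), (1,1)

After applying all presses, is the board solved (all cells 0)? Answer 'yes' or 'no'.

After press 1 at (4,1):
0 1 1 0
1 0 0 1
0 1 0 0
0 1 0 1
0 1 0 1

After press 2 at (4,2):
0 1 1 0
1 0 0 1
0 1 0 0
0 1 1 1
0 0 1 0

After press 3 at (3,2):
0 1 1 0
1 0 0 1
0 1 1 0
0 0 0 0
0 0 0 0

After press 4 at (1,2):
0 1 0 0
1 1 1 0
0 1 0 0
0 0 0 0
0 0 0 0

After press 5 at (1,1):
0 0 0 0
0 0 0 0
0 0 0 0
0 0 0 0
0 0 0 0

Lights still on: 0

Answer: yes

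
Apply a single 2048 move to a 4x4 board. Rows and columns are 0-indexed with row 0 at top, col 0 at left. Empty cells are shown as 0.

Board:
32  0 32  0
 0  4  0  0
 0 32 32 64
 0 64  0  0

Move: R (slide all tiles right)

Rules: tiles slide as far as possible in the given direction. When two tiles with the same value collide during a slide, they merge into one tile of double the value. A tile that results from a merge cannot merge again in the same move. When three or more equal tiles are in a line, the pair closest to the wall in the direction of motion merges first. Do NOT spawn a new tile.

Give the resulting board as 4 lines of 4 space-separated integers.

Slide right:
row 0: [32, 0, 32, 0] -> [0, 0, 0, 64]
row 1: [0, 4, 0, 0] -> [0, 0, 0, 4]
row 2: [0, 32, 32, 64] -> [0, 0, 64, 64]
row 3: [0, 64, 0, 0] -> [0, 0, 0, 64]

Answer:  0  0  0 64
 0  0  0  4
 0  0 64 64
 0  0  0 64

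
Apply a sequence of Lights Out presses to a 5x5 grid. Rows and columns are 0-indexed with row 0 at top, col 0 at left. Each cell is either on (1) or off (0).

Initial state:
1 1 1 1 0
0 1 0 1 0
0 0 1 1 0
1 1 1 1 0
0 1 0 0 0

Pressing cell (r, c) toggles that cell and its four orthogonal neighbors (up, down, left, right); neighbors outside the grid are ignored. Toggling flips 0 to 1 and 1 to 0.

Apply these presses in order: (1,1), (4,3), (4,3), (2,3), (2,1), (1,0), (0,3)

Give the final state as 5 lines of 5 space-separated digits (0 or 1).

Answer: 0 0 0 0 1
0 0 1 1 0
0 0 1 0 1
1 0 1 0 0
0 1 0 0 0

Derivation:
After press 1 at (1,1):
1 0 1 1 0
1 0 1 1 0
0 1 1 1 0
1 1 1 1 0
0 1 0 0 0

After press 2 at (4,3):
1 0 1 1 0
1 0 1 1 0
0 1 1 1 0
1 1 1 0 0
0 1 1 1 1

After press 3 at (4,3):
1 0 1 1 0
1 0 1 1 0
0 1 1 1 0
1 1 1 1 0
0 1 0 0 0

After press 4 at (2,3):
1 0 1 1 0
1 0 1 0 0
0 1 0 0 1
1 1 1 0 0
0 1 0 0 0

After press 5 at (2,1):
1 0 1 1 0
1 1 1 0 0
1 0 1 0 1
1 0 1 0 0
0 1 0 0 0

After press 6 at (1,0):
0 0 1 1 0
0 0 1 0 0
0 0 1 0 1
1 0 1 0 0
0 1 0 0 0

After press 7 at (0,3):
0 0 0 0 1
0 0 1 1 0
0 0 1 0 1
1 0 1 0 0
0 1 0 0 0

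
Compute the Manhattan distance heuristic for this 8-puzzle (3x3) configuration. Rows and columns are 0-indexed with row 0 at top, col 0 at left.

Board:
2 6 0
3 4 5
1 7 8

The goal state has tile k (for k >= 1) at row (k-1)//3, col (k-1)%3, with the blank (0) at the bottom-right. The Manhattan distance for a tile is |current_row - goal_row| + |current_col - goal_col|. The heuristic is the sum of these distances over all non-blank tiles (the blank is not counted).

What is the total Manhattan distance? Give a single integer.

Tile 2: (0,0)->(0,1) = 1
Tile 6: (0,1)->(1,2) = 2
Tile 3: (1,0)->(0,2) = 3
Tile 4: (1,1)->(1,0) = 1
Tile 5: (1,2)->(1,1) = 1
Tile 1: (2,0)->(0,0) = 2
Tile 7: (2,1)->(2,0) = 1
Tile 8: (2,2)->(2,1) = 1
Sum: 1 + 2 + 3 + 1 + 1 + 2 + 1 + 1 = 12

Answer: 12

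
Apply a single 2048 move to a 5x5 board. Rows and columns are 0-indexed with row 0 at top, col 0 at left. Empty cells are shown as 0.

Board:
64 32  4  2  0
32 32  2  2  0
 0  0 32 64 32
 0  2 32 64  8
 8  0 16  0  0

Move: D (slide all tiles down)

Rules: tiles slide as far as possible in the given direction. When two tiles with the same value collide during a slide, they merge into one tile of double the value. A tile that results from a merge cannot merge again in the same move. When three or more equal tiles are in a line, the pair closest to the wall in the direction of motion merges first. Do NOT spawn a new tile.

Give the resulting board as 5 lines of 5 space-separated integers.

Slide down:
col 0: [64, 32, 0, 0, 8] -> [0, 0, 64, 32, 8]
col 1: [32, 32, 0, 2, 0] -> [0, 0, 0, 64, 2]
col 2: [4, 2, 32, 32, 16] -> [0, 4, 2, 64, 16]
col 3: [2, 2, 64, 64, 0] -> [0, 0, 0, 4, 128]
col 4: [0, 0, 32, 8, 0] -> [0, 0, 0, 32, 8]

Answer:   0   0   0   0   0
  0   0   4   0   0
 64   0   2   0   0
 32  64  64   4  32
  8   2  16 128   8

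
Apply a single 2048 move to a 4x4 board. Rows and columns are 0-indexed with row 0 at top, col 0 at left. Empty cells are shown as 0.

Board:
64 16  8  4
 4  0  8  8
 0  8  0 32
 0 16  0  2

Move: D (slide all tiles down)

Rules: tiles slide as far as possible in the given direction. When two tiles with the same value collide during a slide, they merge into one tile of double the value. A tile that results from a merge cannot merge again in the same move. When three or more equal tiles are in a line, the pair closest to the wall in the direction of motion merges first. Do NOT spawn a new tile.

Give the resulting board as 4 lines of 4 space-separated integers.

Slide down:
col 0: [64, 4, 0, 0] -> [0, 0, 64, 4]
col 1: [16, 0, 8, 16] -> [0, 16, 8, 16]
col 2: [8, 8, 0, 0] -> [0, 0, 0, 16]
col 3: [4, 8, 32, 2] -> [4, 8, 32, 2]

Answer:  0  0  0  4
 0 16  0  8
64  8  0 32
 4 16 16  2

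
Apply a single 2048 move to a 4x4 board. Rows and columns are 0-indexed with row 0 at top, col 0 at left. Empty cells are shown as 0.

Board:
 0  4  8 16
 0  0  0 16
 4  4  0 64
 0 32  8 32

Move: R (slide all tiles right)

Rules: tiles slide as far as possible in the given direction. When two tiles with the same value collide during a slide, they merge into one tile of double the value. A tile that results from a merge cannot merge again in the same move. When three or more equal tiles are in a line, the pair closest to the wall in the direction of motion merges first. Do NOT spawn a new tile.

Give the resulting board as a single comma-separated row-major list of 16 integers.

Answer: 0, 4, 8, 16, 0, 0, 0, 16, 0, 0, 8, 64, 0, 32, 8, 32

Derivation:
Slide right:
row 0: [0, 4, 8, 16] -> [0, 4, 8, 16]
row 1: [0, 0, 0, 16] -> [0, 0, 0, 16]
row 2: [4, 4, 0, 64] -> [0, 0, 8, 64]
row 3: [0, 32, 8, 32] -> [0, 32, 8, 32]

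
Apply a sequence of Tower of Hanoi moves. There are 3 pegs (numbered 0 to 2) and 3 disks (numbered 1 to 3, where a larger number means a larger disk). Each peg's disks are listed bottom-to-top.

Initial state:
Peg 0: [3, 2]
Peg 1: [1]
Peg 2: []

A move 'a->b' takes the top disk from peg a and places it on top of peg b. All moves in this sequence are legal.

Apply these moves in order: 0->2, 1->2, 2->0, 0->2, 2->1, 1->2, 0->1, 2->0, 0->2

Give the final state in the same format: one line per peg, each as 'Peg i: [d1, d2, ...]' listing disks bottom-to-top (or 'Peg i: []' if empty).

After move 1 (0->2):
Peg 0: [3]
Peg 1: [1]
Peg 2: [2]

After move 2 (1->2):
Peg 0: [3]
Peg 1: []
Peg 2: [2, 1]

After move 3 (2->0):
Peg 0: [3, 1]
Peg 1: []
Peg 2: [2]

After move 4 (0->2):
Peg 0: [3]
Peg 1: []
Peg 2: [2, 1]

After move 5 (2->1):
Peg 0: [3]
Peg 1: [1]
Peg 2: [2]

After move 6 (1->2):
Peg 0: [3]
Peg 1: []
Peg 2: [2, 1]

After move 7 (0->1):
Peg 0: []
Peg 1: [3]
Peg 2: [2, 1]

After move 8 (2->0):
Peg 0: [1]
Peg 1: [3]
Peg 2: [2]

After move 9 (0->2):
Peg 0: []
Peg 1: [3]
Peg 2: [2, 1]

Answer: Peg 0: []
Peg 1: [3]
Peg 2: [2, 1]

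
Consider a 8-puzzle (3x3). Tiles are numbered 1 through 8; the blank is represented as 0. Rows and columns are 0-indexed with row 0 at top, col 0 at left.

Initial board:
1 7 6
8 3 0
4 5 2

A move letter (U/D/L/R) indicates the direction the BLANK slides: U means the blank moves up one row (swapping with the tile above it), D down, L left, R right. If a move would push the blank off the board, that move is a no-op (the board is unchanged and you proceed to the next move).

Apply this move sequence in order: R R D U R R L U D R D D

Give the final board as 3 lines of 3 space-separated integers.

Answer: 1 7 6
8 3 2
4 5 0

Derivation:
After move 1 (R):
1 7 6
8 3 0
4 5 2

After move 2 (R):
1 7 6
8 3 0
4 5 2

After move 3 (D):
1 7 6
8 3 2
4 5 0

After move 4 (U):
1 7 6
8 3 0
4 5 2

After move 5 (R):
1 7 6
8 3 0
4 5 2

After move 6 (R):
1 7 6
8 3 0
4 5 2

After move 7 (L):
1 7 6
8 0 3
4 5 2

After move 8 (U):
1 0 6
8 7 3
4 5 2

After move 9 (D):
1 7 6
8 0 3
4 5 2

After move 10 (R):
1 7 6
8 3 0
4 5 2

After move 11 (D):
1 7 6
8 3 2
4 5 0

After move 12 (D):
1 7 6
8 3 2
4 5 0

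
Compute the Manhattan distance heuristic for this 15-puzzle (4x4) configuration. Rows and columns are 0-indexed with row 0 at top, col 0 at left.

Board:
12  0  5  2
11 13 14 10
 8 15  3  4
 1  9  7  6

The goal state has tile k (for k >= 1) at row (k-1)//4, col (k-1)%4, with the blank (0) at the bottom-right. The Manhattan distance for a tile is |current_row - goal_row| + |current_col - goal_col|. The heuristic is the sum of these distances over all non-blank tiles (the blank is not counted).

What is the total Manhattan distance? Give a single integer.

Tile 12: at (0,0), goal (2,3), distance |0-2|+|0-3| = 5
Tile 5: at (0,2), goal (1,0), distance |0-1|+|2-0| = 3
Tile 2: at (0,3), goal (0,1), distance |0-0|+|3-1| = 2
Tile 11: at (1,0), goal (2,2), distance |1-2|+|0-2| = 3
Tile 13: at (1,1), goal (3,0), distance |1-3|+|1-0| = 3
Tile 14: at (1,2), goal (3,1), distance |1-3|+|2-1| = 3
Tile 10: at (1,3), goal (2,1), distance |1-2|+|3-1| = 3
Tile 8: at (2,0), goal (1,3), distance |2-1|+|0-3| = 4
Tile 15: at (2,1), goal (3,2), distance |2-3|+|1-2| = 2
Tile 3: at (2,2), goal (0,2), distance |2-0|+|2-2| = 2
Tile 4: at (2,3), goal (0,3), distance |2-0|+|3-3| = 2
Tile 1: at (3,0), goal (0,0), distance |3-0|+|0-0| = 3
Tile 9: at (3,1), goal (2,0), distance |3-2|+|1-0| = 2
Tile 7: at (3,2), goal (1,2), distance |3-1|+|2-2| = 2
Tile 6: at (3,3), goal (1,1), distance |3-1|+|3-1| = 4
Sum: 5 + 3 + 2 + 3 + 3 + 3 + 3 + 4 + 2 + 2 + 2 + 3 + 2 + 2 + 4 = 43

Answer: 43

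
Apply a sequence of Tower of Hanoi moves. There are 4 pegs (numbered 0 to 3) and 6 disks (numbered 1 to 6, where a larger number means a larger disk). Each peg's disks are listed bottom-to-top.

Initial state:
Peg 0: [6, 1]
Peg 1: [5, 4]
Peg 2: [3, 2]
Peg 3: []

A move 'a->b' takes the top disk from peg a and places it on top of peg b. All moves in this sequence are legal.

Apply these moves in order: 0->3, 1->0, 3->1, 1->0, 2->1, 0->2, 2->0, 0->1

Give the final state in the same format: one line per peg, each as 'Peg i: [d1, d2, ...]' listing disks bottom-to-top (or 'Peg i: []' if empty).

After move 1 (0->3):
Peg 0: [6]
Peg 1: [5, 4]
Peg 2: [3, 2]
Peg 3: [1]

After move 2 (1->0):
Peg 0: [6, 4]
Peg 1: [5]
Peg 2: [3, 2]
Peg 3: [1]

After move 3 (3->1):
Peg 0: [6, 4]
Peg 1: [5, 1]
Peg 2: [3, 2]
Peg 3: []

After move 4 (1->0):
Peg 0: [6, 4, 1]
Peg 1: [5]
Peg 2: [3, 2]
Peg 3: []

After move 5 (2->1):
Peg 0: [6, 4, 1]
Peg 1: [5, 2]
Peg 2: [3]
Peg 3: []

After move 6 (0->2):
Peg 0: [6, 4]
Peg 1: [5, 2]
Peg 2: [3, 1]
Peg 3: []

After move 7 (2->0):
Peg 0: [6, 4, 1]
Peg 1: [5, 2]
Peg 2: [3]
Peg 3: []

After move 8 (0->1):
Peg 0: [6, 4]
Peg 1: [5, 2, 1]
Peg 2: [3]
Peg 3: []

Answer: Peg 0: [6, 4]
Peg 1: [5, 2, 1]
Peg 2: [3]
Peg 3: []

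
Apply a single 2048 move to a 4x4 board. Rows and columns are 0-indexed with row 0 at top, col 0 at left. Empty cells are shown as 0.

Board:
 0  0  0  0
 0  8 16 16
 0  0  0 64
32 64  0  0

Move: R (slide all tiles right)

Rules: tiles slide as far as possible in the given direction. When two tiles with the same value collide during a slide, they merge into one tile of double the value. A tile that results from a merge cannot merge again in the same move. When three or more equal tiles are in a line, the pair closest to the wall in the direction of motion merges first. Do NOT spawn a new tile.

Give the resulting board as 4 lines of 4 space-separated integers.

Answer:  0  0  0  0
 0  0  8 32
 0  0  0 64
 0  0 32 64

Derivation:
Slide right:
row 0: [0, 0, 0, 0] -> [0, 0, 0, 0]
row 1: [0, 8, 16, 16] -> [0, 0, 8, 32]
row 2: [0, 0, 0, 64] -> [0, 0, 0, 64]
row 3: [32, 64, 0, 0] -> [0, 0, 32, 64]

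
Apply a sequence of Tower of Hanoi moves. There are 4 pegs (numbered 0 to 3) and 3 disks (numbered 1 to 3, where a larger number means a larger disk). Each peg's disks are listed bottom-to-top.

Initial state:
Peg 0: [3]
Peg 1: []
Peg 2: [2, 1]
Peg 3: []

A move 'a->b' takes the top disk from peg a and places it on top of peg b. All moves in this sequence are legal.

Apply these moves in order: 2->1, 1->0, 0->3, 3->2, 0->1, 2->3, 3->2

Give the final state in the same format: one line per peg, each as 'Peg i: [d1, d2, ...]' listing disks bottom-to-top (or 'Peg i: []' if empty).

After move 1 (2->1):
Peg 0: [3]
Peg 1: [1]
Peg 2: [2]
Peg 3: []

After move 2 (1->0):
Peg 0: [3, 1]
Peg 1: []
Peg 2: [2]
Peg 3: []

After move 3 (0->3):
Peg 0: [3]
Peg 1: []
Peg 2: [2]
Peg 3: [1]

After move 4 (3->2):
Peg 0: [3]
Peg 1: []
Peg 2: [2, 1]
Peg 3: []

After move 5 (0->1):
Peg 0: []
Peg 1: [3]
Peg 2: [2, 1]
Peg 3: []

After move 6 (2->3):
Peg 0: []
Peg 1: [3]
Peg 2: [2]
Peg 3: [1]

After move 7 (3->2):
Peg 0: []
Peg 1: [3]
Peg 2: [2, 1]
Peg 3: []

Answer: Peg 0: []
Peg 1: [3]
Peg 2: [2, 1]
Peg 3: []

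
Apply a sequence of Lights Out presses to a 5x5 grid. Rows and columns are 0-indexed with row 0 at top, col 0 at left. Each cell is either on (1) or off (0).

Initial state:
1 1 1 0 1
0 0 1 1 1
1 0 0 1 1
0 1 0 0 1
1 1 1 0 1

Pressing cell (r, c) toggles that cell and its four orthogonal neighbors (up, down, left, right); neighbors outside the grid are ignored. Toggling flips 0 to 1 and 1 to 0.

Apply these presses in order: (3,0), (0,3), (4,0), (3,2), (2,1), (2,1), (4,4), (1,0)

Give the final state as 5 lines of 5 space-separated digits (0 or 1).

Answer: 0 1 0 1 0
1 1 1 0 1
1 0 1 1 1
0 1 1 1 0
1 0 0 1 0

Derivation:
After press 1 at (3,0):
1 1 1 0 1
0 0 1 1 1
0 0 0 1 1
1 0 0 0 1
0 1 1 0 1

After press 2 at (0,3):
1 1 0 1 0
0 0 1 0 1
0 0 0 1 1
1 0 0 0 1
0 1 1 0 1

After press 3 at (4,0):
1 1 0 1 0
0 0 1 0 1
0 0 0 1 1
0 0 0 0 1
1 0 1 0 1

After press 4 at (3,2):
1 1 0 1 0
0 0 1 0 1
0 0 1 1 1
0 1 1 1 1
1 0 0 0 1

After press 5 at (2,1):
1 1 0 1 0
0 1 1 0 1
1 1 0 1 1
0 0 1 1 1
1 0 0 0 1

After press 6 at (2,1):
1 1 0 1 0
0 0 1 0 1
0 0 1 1 1
0 1 1 1 1
1 0 0 0 1

After press 7 at (4,4):
1 1 0 1 0
0 0 1 0 1
0 0 1 1 1
0 1 1 1 0
1 0 0 1 0

After press 8 at (1,0):
0 1 0 1 0
1 1 1 0 1
1 0 1 1 1
0 1 1 1 0
1 0 0 1 0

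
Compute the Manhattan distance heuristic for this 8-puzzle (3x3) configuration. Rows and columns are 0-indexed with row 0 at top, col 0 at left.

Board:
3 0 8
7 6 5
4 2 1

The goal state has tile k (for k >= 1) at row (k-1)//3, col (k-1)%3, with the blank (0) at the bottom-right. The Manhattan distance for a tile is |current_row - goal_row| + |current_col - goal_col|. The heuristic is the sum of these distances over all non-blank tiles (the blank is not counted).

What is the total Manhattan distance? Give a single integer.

Answer: 15

Derivation:
Tile 3: (0,0)->(0,2) = 2
Tile 8: (0,2)->(2,1) = 3
Tile 7: (1,0)->(2,0) = 1
Tile 6: (1,1)->(1,2) = 1
Tile 5: (1,2)->(1,1) = 1
Tile 4: (2,0)->(1,0) = 1
Tile 2: (2,1)->(0,1) = 2
Tile 1: (2,2)->(0,0) = 4
Sum: 2 + 3 + 1 + 1 + 1 + 1 + 2 + 4 = 15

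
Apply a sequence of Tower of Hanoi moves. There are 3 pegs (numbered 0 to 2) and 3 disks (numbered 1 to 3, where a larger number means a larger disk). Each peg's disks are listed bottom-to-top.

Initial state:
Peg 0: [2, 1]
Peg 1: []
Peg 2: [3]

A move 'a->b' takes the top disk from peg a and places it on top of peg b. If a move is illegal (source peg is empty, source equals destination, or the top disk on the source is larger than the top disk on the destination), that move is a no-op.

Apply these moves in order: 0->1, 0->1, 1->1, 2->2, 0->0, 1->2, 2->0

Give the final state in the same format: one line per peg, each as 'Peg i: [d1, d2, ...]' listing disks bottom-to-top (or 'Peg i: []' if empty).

After move 1 (0->1):
Peg 0: [2]
Peg 1: [1]
Peg 2: [3]

After move 2 (0->1):
Peg 0: [2]
Peg 1: [1]
Peg 2: [3]

After move 3 (1->1):
Peg 0: [2]
Peg 1: [1]
Peg 2: [3]

After move 4 (2->2):
Peg 0: [2]
Peg 1: [1]
Peg 2: [3]

After move 5 (0->0):
Peg 0: [2]
Peg 1: [1]
Peg 2: [3]

After move 6 (1->2):
Peg 0: [2]
Peg 1: []
Peg 2: [3, 1]

After move 7 (2->0):
Peg 0: [2, 1]
Peg 1: []
Peg 2: [3]

Answer: Peg 0: [2, 1]
Peg 1: []
Peg 2: [3]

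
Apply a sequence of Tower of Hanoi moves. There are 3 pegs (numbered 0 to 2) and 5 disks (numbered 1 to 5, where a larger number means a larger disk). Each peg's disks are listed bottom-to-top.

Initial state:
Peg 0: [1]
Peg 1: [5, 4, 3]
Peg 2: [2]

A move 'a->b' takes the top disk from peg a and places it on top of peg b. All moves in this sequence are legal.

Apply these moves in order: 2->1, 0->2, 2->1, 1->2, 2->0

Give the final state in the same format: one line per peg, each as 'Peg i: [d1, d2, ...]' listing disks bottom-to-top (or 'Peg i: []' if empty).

After move 1 (2->1):
Peg 0: [1]
Peg 1: [5, 4, 3, 2]
Peg 2: []

After move 2 (0->2):
Peg 0: []
Peg 1: [5, 4, 3, 2]
Peg 2: [1]

After move 3 (2->1):
Peg 0: []
Peg 1: [5, 4, 3, 2, 1]
Peg 2: []

After move 4 (1->2):
Peg 0: []
Peg 1: [5, 4, 3, 2]
Peg 2: [1]

After move 5 (2->0):
Peg 0: [1]
Peg 1: [5, 4, 3, 2]
Peg 2: []

Answer: Peg 0: [1]
Peg 1: [5, 4, 3, 2]
Peg 2: []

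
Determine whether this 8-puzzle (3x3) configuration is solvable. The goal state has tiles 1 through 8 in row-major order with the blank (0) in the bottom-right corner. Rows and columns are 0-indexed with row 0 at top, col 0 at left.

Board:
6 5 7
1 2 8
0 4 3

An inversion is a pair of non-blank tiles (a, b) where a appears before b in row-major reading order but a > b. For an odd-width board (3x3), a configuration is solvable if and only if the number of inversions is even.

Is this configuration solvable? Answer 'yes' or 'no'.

Answer: yes

Derivation:
Inversions (pairs i<j in row-major order where tile[i] > tile[j] > 0): 16
16 is even, so the puzzle is solvable.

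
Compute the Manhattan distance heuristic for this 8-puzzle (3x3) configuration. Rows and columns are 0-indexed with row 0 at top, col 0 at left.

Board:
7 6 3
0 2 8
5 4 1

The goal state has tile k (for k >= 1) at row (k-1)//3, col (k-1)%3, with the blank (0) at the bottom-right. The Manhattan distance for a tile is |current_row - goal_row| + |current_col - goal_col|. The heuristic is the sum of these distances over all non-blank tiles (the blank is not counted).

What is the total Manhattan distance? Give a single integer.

Tile 7: (0,0)->(2,0) = 2
Tile 6: (0,1)->(1,2) = 2
Tile 3: (0,2)->(0,2) = 0
Tile 2: (1,1)->(0,1) = 1
Tile 8: (1,2)->(2,1) = 2
Tile 5: (2,0)->(1,1) = 2
Tile 4: (2,1)->(1,0) = 2
Tile 1: (2,2)->(0,0) = 4
Sum: 2 + 2 + 0 + 1 + 2 + 2 + 2 + 4 = 15

Answer: 15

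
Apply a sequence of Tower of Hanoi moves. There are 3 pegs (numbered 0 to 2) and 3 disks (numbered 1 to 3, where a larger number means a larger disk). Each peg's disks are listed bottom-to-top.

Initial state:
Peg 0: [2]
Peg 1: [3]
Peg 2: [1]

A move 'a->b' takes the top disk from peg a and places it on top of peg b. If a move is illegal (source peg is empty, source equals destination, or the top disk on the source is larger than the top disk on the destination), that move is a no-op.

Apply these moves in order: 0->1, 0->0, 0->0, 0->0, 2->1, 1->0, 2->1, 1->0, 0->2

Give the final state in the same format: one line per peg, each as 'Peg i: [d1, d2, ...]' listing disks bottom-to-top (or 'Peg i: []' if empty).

Answer: Peg 0: []
Peg 1: [3, 2]
Peg 2: [1]

Derivation:
After move 1 (0->1):
Peg 0: []
Peg 1: [3, 2]
Peg 2: [1]

After move 2 (0->0):
Peg 0: []
Peg 1: [3, 2]
Peg 2: [1]

After move 3 (0->0):
Peg 0: []
Peg 1: [3, 2]
Peg 2: [1]

After move 4 (0->0):
Peg 0: []
Peg 1: [3, 2]
Peg 2: [1]

After move 5 (2->1):
Peg 0: []
Peg 1: [3, 2, 1]
Peg 2: []

After move 6 (1->0):
Peg 0: [1]
Peg 1: [3, 2]
Peg 2: []

After move 7 (2->1):
Peg 0: [1]
Peg 1: [3, 2]
Peg 2: []

After move 8 (1->0):
Peg 0: [1]
Peg 1: [3, 2]
Peg 2: []

After move 9 (0->2):
Peg 0: []
Peg 1: [3, 2]
Peg 2: [1]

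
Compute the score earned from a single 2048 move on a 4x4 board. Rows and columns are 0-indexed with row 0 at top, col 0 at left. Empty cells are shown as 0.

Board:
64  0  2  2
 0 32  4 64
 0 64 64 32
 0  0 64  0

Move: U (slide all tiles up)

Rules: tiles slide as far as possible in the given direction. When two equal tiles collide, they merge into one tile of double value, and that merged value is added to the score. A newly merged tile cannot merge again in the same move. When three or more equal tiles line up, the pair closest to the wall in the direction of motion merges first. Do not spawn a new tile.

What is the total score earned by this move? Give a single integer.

Answer: 128

Derivation:
Slide up:
col 0: [64, 0, 0, 0] -> [64, 0, 0, 0]  score +0 (running 0)
col 1: [0, 32, 64, 0] -> [32, 64, 0, 0]  score +0 (running 0)
col 2: [2, 4, 64, 64] -> [2, 4, 128, 0]  score +128 (running 128)
col 3: [2, 64, 32, 0] -> [2, 64, 32, 0]  score +0 (running 128)
Board after move:
 64  32   2   2
  0  64   4  64
  0   0 128  32
  0   0   0   0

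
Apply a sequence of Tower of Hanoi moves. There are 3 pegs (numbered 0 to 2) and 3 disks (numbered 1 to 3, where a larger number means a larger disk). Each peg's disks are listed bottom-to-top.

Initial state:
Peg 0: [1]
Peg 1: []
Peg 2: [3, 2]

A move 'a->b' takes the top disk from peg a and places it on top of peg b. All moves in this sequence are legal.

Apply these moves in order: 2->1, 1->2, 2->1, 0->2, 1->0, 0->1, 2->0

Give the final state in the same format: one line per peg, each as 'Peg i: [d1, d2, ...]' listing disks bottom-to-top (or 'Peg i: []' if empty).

After move 1 (2->1):
Peg 0: [1]
Peg 1: [2]
Peg 2: [3]

After move 2 (1->2):
Peg 0: [1]
Peg 1: []
Peg 2: [3, 2]

After move 3 (2->1):
Peg 0: [1]
Peg 1: [2]
Peg 2: [3]

After move 4 (0->2):
Peg 0: []
Peg 1: [2]
Peg 2: [3, 1]

After move 5 (1->0):
Peg 0: [2]
Peg 1: []
Peg 2: [3, 1]

After move 6 (0->1):
Peg 0: []
Peg 1: [2]
Peg 2: [3, 1]

After move 7 (2->0):
Peg 0: [1]
Peg 1: [2]
Peg 2: [3]

Answer: Peg 0: [1]
Peg 1: [2]
Peg 2: [3]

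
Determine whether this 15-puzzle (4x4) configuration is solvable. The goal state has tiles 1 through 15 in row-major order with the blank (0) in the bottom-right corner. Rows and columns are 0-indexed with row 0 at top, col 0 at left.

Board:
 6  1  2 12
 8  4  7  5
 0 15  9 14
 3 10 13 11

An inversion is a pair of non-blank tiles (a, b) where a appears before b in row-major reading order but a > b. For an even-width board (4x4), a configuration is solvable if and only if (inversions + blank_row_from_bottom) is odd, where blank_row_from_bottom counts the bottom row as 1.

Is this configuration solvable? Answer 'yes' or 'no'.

Answer: yes

Derivation:
Inversions: 33
Blank is in row 2 (0-indexed from top), which is row 2 counting from the bottom (bottom = 1).
33 + 2 = 35, which is odd, so the puzzle is solvable.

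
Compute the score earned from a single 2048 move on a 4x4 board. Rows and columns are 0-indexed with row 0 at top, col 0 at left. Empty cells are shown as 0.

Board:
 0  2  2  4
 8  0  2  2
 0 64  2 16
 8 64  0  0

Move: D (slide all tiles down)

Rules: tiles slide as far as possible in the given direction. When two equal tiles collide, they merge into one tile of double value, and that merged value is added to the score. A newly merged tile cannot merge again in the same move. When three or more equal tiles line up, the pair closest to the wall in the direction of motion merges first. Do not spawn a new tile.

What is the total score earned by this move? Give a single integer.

Answer: 148

Derivation:
Slide down:
col 0: [0, 8, 0, 8] -> [0, 0, 0, 16]  score +16 (running 16)
col 1: [2, 0, 64, 64] -> [0, 0, 2, 128]  score +128 (running 144)
col 2: [2, 2, 2, 0] -> [0, 0, 2, 4]  score +4 (running 148)
col 3: [4, 2, 16, 0] -> [0, 4, 2, 16]  score +0 (running 148)
Board after move:
  0   0   0   0
  0   0   0   4
  0   2   2   2
 16 128   4  16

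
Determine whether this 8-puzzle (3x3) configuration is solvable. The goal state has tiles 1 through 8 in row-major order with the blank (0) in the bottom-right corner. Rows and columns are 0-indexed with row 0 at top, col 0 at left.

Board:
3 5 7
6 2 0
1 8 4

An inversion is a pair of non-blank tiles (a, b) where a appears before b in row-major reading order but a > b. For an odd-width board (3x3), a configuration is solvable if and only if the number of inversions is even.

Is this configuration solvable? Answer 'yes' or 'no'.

Answer: yes

Derivation:
Inversions (pairs i<j in row-major order where tile[i] > tile[j] > 0): 14
14 is even, so the puzzle is solvable.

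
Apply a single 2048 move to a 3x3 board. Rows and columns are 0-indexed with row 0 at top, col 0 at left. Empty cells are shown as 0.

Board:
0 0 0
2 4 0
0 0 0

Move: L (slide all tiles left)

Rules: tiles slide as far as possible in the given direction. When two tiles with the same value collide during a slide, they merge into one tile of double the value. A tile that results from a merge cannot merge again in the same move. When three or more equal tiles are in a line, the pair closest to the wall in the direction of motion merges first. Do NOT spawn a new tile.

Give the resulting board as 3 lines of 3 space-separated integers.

Slide left:
row 0: [0, 0, 0] -> [0, 0, 0]
row 1: [2, 4, 0] -> [2, 4, 0]
row 2: [0, 0, 0] -> [0, 0, 0]

Answer: 0 0 0
2 4 0
0 0 0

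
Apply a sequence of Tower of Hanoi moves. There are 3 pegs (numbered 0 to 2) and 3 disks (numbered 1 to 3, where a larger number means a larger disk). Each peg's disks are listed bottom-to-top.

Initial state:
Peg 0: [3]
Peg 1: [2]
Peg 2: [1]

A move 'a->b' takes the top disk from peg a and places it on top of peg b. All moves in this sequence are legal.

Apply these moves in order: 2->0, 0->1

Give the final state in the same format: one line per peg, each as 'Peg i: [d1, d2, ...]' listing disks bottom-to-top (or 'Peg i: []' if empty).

Answer: Peg 0: [3]
Peg 1: [2, 1]
Peg 2: []

Derivation:
After move 1 (2->0):
Peg 0: [3, 1]
Peg 1: [2]
Peg 2: []

After move 2 (0->1):
Peg 0: [3]
Peg 1: [2, 1]
Peg 2: []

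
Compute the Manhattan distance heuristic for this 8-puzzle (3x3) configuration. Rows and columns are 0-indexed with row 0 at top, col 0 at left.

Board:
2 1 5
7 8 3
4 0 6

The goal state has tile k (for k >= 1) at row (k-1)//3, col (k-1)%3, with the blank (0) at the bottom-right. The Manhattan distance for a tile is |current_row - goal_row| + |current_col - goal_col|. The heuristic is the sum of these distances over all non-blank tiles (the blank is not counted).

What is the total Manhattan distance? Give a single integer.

Answer: 9

Derivation:
Tile 2: at (0,0), goal (0,1), distance |0-0|+|0-1| = 1
Tile 1: at (0,1), goal (0,0), distance |0-0|+|1-0| = 1
Tile 5: at (0,2), goal (1,1), distance |0-1|+|2-1| = 2
Tile 7: at (1,0), goal (2,0), distance |1-2|+|0-0| = 1
Tile 8: at (1,1), goal (2,1), distance |1-2|+|1-1| = 1
Tile 3: at (1,2), goal (0,2), distance |1-0|+|2-2| = 1
Tile 4: at (2,0), goal (1,0), distance |2-1|+|0-0| = 1
Tile 6: at (2,2), goal (1,2), distance |2-1|+|2-2| = 1
Sum: 1 + 1 + 2 + 1 + 1 + 1 + 1 + 1 = 9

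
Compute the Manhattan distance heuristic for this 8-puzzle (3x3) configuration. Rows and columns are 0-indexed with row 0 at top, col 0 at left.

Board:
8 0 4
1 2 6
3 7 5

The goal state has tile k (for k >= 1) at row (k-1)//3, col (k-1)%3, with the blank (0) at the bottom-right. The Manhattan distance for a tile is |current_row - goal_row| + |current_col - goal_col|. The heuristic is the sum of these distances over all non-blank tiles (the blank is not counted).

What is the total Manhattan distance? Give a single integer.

Answer: 15

Derivation:
Tile 8: (0,0)->(2,1) = 3
Tile 4: (0,2)->(1,0) = 3
Tile 1: (1,0)->(0,0) = 1
Tile 2: (1,1)->(0,1) = 1
Tile 6: (1,2)->(1,2) = 0
Tile 3: (2,0)->(0,2) = 4
Tile 7: (2,1)->(2,0) = 1
Tile 5: (2,2)->(1,1) = 2
Sum: 3 + 3 + 1 + 1 + 0 + 4 + 1 + 2 = 15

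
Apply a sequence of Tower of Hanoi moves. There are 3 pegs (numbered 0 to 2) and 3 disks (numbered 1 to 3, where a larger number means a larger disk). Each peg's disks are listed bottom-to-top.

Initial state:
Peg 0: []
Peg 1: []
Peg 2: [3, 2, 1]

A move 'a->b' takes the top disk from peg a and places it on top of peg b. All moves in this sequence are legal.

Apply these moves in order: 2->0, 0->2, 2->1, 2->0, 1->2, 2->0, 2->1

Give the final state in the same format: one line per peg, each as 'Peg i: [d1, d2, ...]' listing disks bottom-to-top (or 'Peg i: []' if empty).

Answer: Peg 0: [2, 1]
Peg 1: [3]
Peg 2: []

Derivation:
After move 1 (2->0):
Peg 0: [1]
Peg 1: []
Peg 2: [3, 2]

After move 2 (0->2):
Peg 0: []
Peg 1: []
Peg 2: [3, 2, 1]

After move 3 (2->1):
Peg 0: []
Peg 1: [1]
Peg 2: [3, 2]

After move 4 (2->0):
Peg 0: [2]
Peg 1: [1]
Peg 2: [3]

After move 5 (1->2):
Peg 0: [2]
Peg 1: []
Peg 2: [3, 1]

After move 6 (2->0):
Peg 0: [2, 1]
Peg 1: []
Peg 2: [3]

After move 7 (2->1):
Peg 0: [2, 1]
Peg 1: [3]
Peg 2: []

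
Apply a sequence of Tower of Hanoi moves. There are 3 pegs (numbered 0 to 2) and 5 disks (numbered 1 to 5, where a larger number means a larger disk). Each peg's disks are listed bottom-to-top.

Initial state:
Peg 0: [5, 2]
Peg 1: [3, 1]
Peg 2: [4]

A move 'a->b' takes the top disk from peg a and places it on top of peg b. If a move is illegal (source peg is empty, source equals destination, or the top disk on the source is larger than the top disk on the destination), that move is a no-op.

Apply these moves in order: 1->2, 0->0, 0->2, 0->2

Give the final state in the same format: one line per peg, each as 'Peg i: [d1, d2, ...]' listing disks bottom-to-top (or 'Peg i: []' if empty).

Answer: Peg 0: [5, 2]
Peg 1: [3]
Peg 2: [4, 1]

Derivation:
After move 1 (1->2):
Peg 0: [5, 2]
Peg 1: [3]
Peg 2: [4, 1]

After move 2 (0->0):
Peg 0: [5, 2]
Peg 1: [3]
Peg 2: [4, 1]

After move 3 (0->2):
Peg 0: [5, 2]
Peg 1: [3]
Peg 2: [4, 1]

After move 4 (0->2):
Peg 0: [5, 2]
Peg 1: [3]
Peg 2: [4, 1]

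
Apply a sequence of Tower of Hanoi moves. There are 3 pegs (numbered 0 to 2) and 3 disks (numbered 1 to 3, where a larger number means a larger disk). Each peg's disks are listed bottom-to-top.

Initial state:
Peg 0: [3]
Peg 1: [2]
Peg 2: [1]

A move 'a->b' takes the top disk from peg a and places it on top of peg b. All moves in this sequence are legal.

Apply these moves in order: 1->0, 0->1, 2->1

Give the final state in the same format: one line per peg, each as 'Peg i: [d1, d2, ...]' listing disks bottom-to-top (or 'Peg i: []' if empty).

After move 1 (1->0):
Peg 0: [3, 2]
Peg 1: []
Peg 2: [1]

After move 2 (0->1):
Peg 0: [3]
Peg 1: [2]
Peg 2: [1]

After move 3 (2->1):
Peg 0: [3]
Peg 1: [2, 1]
Peg 2: []

Answer: Peg 0: [3]
Peg 1: [2, 1]
Peg 2: []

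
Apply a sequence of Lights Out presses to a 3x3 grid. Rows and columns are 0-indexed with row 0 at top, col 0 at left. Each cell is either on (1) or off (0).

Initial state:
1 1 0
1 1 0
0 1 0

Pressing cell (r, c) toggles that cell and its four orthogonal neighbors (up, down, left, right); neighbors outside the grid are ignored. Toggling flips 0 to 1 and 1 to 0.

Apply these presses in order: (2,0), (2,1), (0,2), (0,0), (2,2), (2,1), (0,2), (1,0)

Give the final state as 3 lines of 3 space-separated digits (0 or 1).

Answer: 1 0 0
0 0 1
0 1 1

Derivation:
After press 1 at (2,0):
1 1 0
0 1 0
1 0 0

After press 2 at (2,1):
1 1 0
0 0 0
0 1 1

After press 3 at (0,2):
1 0 1
0 0 1
0 1 1

After press 4 at (0,0):
0 1 1
1 0 1
0 1 1

After press 5 at (2,2):
0 1 1
1 0 0
0 0 0

After press 6 at (2,1):
0 1 1
1 1 0
1 1 1

After press 7 at (0,2):
0 0 0
1 1 1
1 1 1

After press 8 at (1,0):
1 0 0
0 0 1
0 1 1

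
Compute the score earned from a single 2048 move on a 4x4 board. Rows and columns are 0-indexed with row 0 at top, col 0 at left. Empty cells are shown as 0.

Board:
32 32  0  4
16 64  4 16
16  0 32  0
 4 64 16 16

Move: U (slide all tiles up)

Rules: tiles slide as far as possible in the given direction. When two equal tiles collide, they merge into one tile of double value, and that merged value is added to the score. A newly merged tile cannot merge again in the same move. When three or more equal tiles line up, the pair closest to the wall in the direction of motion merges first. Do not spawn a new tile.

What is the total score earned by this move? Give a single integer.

Slide up:
col 0: [32, 16, 16, 4] -> [32, 32, 4, 0]  score +32 (running 32)
col 1: [32, 64, 0, 64] -> [32, 128, 0, 0]  score +128 (running 160)
col 2: [0, 4, 32, 16] -> [4, 32, 16, 0]  score +0 (running 160)
col 3: [4, 16, 0, 16] -> [4, 32, 0, 0]  score +32 (running 192)
Board after move:
 32  32   4   4
 32 128  32  32
  4   0  16   0
  0   0   0   0

Answer: 192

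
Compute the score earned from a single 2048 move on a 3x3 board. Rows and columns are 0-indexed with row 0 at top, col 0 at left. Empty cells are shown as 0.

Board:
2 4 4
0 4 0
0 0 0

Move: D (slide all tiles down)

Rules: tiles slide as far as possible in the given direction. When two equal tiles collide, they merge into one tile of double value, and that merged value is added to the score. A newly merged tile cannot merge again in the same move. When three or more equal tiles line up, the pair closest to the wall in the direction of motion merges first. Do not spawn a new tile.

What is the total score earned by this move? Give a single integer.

Answer: 8

Derivation:
Slide down:
col 0: [2, 0, 0] -> [0, 0, 2]  score +0 (running 0)
col 1: [4, 4, 0] -> [0, 0, 8]  score +8 (running 8)
col 2: [4, 0, 0] -> [0, 0, 4]  score +0 (running 8)
Board after move:
0 0 0
0 0 0
2 8 4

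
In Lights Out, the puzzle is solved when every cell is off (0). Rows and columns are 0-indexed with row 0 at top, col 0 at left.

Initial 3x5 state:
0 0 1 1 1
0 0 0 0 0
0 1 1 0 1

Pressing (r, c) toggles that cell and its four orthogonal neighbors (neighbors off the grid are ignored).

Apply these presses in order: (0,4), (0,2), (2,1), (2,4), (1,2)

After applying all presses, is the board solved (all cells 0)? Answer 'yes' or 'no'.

Answer: no

Derivation:
After press 1 at (0,4):
0 0 1 0 0
0 0 0 0 1
0 1 1 0 1

After press 2 at (0,2):
0 1 0 1 0
0 0 1 0 1
0 1 1 0 1

After press 3 at (2,1):
0 1 0 1 0
0 1 1 0 1
1 0 0 0 1

After press 4 at (2,4):
0 1 0 1 0
0 1 1 0 0
1 0 0 1 0

After press 5 at (1,2):
0 1 1 1 0
0 0 0 1 0
1 0 1 1 0

Lights still on: 7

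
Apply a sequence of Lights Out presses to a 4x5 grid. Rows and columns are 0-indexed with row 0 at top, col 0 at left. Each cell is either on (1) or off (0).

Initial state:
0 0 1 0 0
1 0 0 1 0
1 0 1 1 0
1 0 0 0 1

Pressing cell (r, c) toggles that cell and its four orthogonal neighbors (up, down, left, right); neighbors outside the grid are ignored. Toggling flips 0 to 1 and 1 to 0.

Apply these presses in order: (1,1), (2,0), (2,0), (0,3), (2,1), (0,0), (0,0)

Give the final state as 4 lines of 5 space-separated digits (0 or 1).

After press 1 at (1,1):
0 1 1 0 0
0 1 1 1 0
1 1 1 1 0
1 0 0 0 1

After press 2 at (2,0):
0 1 1 0 0
1 1 1 1 0
0 0 1 1 0
0 0 0 0 1

After press 3 at (2,0):
0 1 1 0 0
0 1 1 1 0
1 1 1 1 0
1 0 0 0 1

After press 4 at (0,3):
0 1 0 1 1
0 1 1 0 0
1 1 1 1 0
1 0 0 0 1

After press 5 at (2,1):
0 1 0 1 1
0 0 1 0 0
0 0 0 1 0
1 1 0 0 1

After press 6 at (0,0):
1 0 0 1 1
1 0 1 0 0
0 0 0 1 0
1 1 0 0 1

After press 7 at (0,0):
0 1 0 1 1
0 0 1 0 0
0 0 0 1 0
1 1 0 0 1

Answer: 0 1 0 1 1
0 0 1 0 0
0 0 0 1 0
1 1 0 0 1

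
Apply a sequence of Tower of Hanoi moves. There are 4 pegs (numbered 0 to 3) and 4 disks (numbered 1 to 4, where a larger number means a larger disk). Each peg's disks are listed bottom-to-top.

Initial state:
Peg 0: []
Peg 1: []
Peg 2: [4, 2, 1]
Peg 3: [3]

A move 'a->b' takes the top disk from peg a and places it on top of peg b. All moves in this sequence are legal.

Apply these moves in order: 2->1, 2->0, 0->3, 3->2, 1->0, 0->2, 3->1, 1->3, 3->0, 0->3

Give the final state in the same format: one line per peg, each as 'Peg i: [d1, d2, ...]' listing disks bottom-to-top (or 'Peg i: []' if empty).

After move 1 (2->1):
Peg 0: []
Peg 1: [1]
Peg 2: [4, 2]
Peg 3: [3]

After move 2 (2->0):
Peg 0: [2]
Peg 1: [1]
Peg 2: [4]
Peg 3: [3]

After move 3 (0->3):
Peg 0: []
Peg 1: [1]
Peg 2: [4]
Peg 3: [3, 2]

After move 4 (3->2):
Peg 0: []
Peg 1: [1]
Peg 2: [4, 2]
Peg 3: [3]

After move 5 (1->0):
Peg 0: [1]
Peg 1: []
Peg 2: [4, 2]
Peg 3: [3]

After move 6 (0->2):
Peg 0: []
Peg 1: []
Peg 2: [4, 2, 1]
Peg 3: [3]

After move 7 (3->1):
Peg 0: []
Peg 1: [3]
Peg 2: [4, 2, 1]
Peg 3: []

After move 8 (1->3):
Peg 0: []
Peg 1: []
Peg 2: [4, 2, 1]
Peg 3: [3]

After move 9 (3->0):
Peg 0: [3]
Peg 1: []
Peg 2: [4, 2, 1]
Peg 3: []

After move 10 (0->3):
Peg 0: []
Peg 1: []
Peg 2: [4, 2, 1]
Peg 3: [3]

Answer: Peg 0: []
Peg 1: []
Peg 2: [4, 2, 1]
Peg 3: [3]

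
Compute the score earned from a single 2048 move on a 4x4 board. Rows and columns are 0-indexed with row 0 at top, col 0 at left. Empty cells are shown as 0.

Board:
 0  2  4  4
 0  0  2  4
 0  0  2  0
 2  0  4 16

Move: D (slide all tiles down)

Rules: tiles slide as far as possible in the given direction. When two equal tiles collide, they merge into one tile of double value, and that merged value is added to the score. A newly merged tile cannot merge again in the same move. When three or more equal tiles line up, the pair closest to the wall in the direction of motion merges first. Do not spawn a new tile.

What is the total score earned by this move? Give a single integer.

Answer: 12

Derivation:
Slide down:
col 0: [0, 0, 0, 2] -> [0, 0, 0, 2]  score +0 (running 0)
col 1: [2, 0, 0, 0] -> [0, 0, 0, 2]  score +0 (running 0)
col 2: [4, 2, 2, 4] -> [0, 4, 4, 4]  score +4 (running 4)
col 3: [4, 4, 0, 16] -> [0, 0, 8, 16]  score +8 (running 12)
Board after move:
 0  0  0  0
 0  0  4  0
 0  0  4  8
 2  2  4 16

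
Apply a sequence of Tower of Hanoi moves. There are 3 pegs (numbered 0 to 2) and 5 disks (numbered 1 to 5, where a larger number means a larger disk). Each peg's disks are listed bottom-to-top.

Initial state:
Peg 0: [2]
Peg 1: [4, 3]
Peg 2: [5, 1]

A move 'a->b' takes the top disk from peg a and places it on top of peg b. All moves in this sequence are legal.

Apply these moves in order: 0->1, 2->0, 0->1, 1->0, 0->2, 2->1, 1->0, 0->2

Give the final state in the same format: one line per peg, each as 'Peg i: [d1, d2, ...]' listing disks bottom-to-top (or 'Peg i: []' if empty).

After move 1 (0->1):
Peg 0: []
Peg 1: [4, 3, 2]
Peg 2: [5, 1]

After move 2 (2->0):
Peg 0: [1]
Peg 1: [4, 3, 2]
Peg 2: [5]

After move 3 (0->1):
Peg 0: []
Peg 1: [4, 3, 2, 1]
Peg 2: [5]

After move 4 (1->0):
Peg 0: [1]
Peg 1: [4, 3, 2]
Peg 2: [5]

After move 5 (0->2):
Peg 0: []
Peg 1: [4, 3, 2]
Peg 2: [5, 1]

After move 6 (2->1):
Peg 0: []
Peg 1: [4, 3, 2, 1]
Peg 2: [5]

After move 7 (1->0):
Peg 0: [1]
Peg 1: [4, 3, 2]
Peg 2: [5]

After move 8 (0->2):
Peg 0: []
Peg 1: [4, 3, 2]
Peg 2: [5, 1]

Answer: Peg 0: []
Peg 1: [4, 3, 2]
Peg 2: [5, 1]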